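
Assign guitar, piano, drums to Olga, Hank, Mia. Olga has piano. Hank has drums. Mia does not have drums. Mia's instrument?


From clues:
  Olga → piano
  Hank → drums
By elimination, Mia gets the remaining.

guitar


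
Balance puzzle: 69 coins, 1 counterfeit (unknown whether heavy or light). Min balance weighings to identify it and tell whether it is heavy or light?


Let n = 69. 138 possibilities (n coins × lighter/heavier); each weighing has 3 outcomes.
Bound for k weighings: say the first weighing puts j coins on each pan. If it tips, the 2j weighed coins remain suspects (each with a known direction) and k-1 weighings give 3^(k-1) outcomes; 3^(k-1) is odd, so 2j ≤ 3^(k-1) - 1. If it balances, the n - 2j unweighed coins remain with direction unknown: 2(n - 2j) ≤ 3^(k-1) - 1 by the same parity argument. Adding, n ≤ (3^(k-1) - 1) + (3^(k-1) - 1)/2 = (3^k - 3)/2, and the classical three-group strategy achieves this (3 coins in 2 weighings, 12 in 3, 39 in 4, 120 in 5).
So we need the smallest k with (3^k - 3)/2 ≥ 69.
k = 4: (3^4 - 3)/2 = 39 < 69 ✗
k = 5: (3^5 - 3)/2 = 120 ≥ 69 ✓

5


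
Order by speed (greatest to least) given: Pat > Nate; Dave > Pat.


Constraints: Pat > Nate; Dave > Pat
Method: at each step, the next-highest is the one remaining person who never appears on the smaller side of a constraint between remaining people.
  Step 1: remaining {Nate, Dave, Pat}; on the smaller side: {Nate, Pat} → Dave is next (Dave > Pat).
  Step 2: remaining {Nate, Pat}; on the smaller side: {Nate} → Pat is next (Pat > Nate).
  Step 3: only Nate remains → lowest.
Final ranking (highest to lowest):

Dave > Pat > Nate


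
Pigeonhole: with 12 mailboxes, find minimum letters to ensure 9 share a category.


Pigeonhole: to guarantee k in one of n categories, need (k-1)×n + 1.
k = 9, n = 12
Minimum = (9-1) × 12 + 1 = 8 × 12 + 1

97


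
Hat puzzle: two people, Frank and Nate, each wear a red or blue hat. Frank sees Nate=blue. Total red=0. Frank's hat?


Total red = 0, Nate = blue
Red accounted for: 0
Remaining for Frank: 0
Frank's hat is blue.

blue


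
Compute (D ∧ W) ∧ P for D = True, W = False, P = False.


D = True, W = False, P = False
Step 1: D ∧ W = True AND False = False
Step 2: False ∧ P = False AND False = False
AND is true only when ALL operands are true.

False


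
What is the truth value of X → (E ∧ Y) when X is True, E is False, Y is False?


X = True, E = False, Y = False
Step 1: E ∧ Y = False AND False = False
Step 2: X → (False): false only when X=True and consequent=False.
Result: False

False


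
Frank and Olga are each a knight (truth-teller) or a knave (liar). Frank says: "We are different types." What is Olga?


Frank says: "We are different types."
Case 1: Frank is a Knight (truth-teller)
  Statement is true → they ARE different → Olga is a Knave
Case 2: Frank is a Knave (liar)
  Statement is false → they are NOT different → Olga is a Knave
In both cases, Olga is a Knave.

Knave


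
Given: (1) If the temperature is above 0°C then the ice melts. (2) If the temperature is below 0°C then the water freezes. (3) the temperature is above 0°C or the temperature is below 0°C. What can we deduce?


Constructive dilemma: (P → Q) ∧ (R → S), P ∨ R ⊢ Q ∨ S
Premise 1: the temperature is above 0°C → the ice melts
Premise 2: the temperature is below 0°C → the water freezes
Premise 3: the temperature is above 0°C ∨ the temperature is below 0°C
Case 1: Assuming the temperature is above 0°C, then by Premise 1, the ice melts.
Case 2: Assuming the temperature is below 0°C, then by Premise 2, the water freezes.
Since one of the temperature is above 0°C or the temperature is below 0°C must hold, we get the ice melts or the water freezes.

The ice melts or the water freezes.


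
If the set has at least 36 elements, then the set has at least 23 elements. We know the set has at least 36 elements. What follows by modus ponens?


Modus ponens: P → Q, P ⊢ Q
P: the set has at least 36 elements
Q: the set has at least 23 elements
We have P → Q and P is true.
By modus ponens, Q must be true.

The set has at least 23 elements


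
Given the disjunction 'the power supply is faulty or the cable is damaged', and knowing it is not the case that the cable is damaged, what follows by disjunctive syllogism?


Disjunctive syllogism: P ∨ Q, ¬P ⊢ Q
Disjunction: the power supply is faulty ∨ the cable is damaged
We know it is not the case that the cable is damaged.
By disjunctive syllogism, the other disjunct must be true.

The power supply is faulty


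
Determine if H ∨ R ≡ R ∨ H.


Expression 1: H ∨ R
Expression 2: R ∨ H
Truth table (H R | Expr1 Expr2):
  T T |   T     T
  T F |   T     T
  F T |   T     T
  F F |   F     F
All 4 rows agree, so the expressions are logically equivalent.

Yes


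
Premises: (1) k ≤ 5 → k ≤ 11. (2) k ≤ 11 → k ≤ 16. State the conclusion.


Hypothetical syllogism: P → Q, Q → R ⊢ P → R
Premise 1: k ≤ 5 → k ≤ 11
Premise 2: k ≤ 11 → k ≤ 16
Chain the implications: the middle term (k ≤ 11) links the two.
Conclusion: If k ≤ 5, then k ≤ 16.

If k ≤ 5, then k ≤ 16.


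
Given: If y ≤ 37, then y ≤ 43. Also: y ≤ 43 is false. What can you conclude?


Modus tollens: P → Q, ¬Q ⊢ ¬P
P: y ≤ 37
Q: y ≤ 43
We have P → Q and Q is false.
By modus tollens, P must be false.

It is not the case that y ≤ 37


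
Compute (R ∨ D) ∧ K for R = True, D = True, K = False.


R = True, D = True, K = False
Step 1: R ∨ D = True OR True = True
Step 2: True ∧ K = True AND False = False
OR is true when at least one operand is true; AND requires both.

False


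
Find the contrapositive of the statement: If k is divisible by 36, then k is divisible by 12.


Original: If k is divisible by 36, then k is divisible by 12
Contrapositive: If ¬Q, then ¬P
Negate Q: not (k is divisible by 12)
Negate P: not (k is divisible by 36)

If not (k is divisible by 12), then not (k is divisible by 36).


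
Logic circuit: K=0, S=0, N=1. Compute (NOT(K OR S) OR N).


K OR S = 0
NOT(0) = 1
1 OR 1 = 1

1


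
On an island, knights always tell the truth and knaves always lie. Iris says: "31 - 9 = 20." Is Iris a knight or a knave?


Statement: "31 - 9 = 20."
Actual: 31 - 9 = 22
Claimed: 20
Statement is FALSE → Iris lies → Knave

Knave


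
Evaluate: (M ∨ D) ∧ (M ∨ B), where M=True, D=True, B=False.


M = True, D = True, B = False
Expression: (M ∨ D) ∧ (M ∨ B)
Step 1: M ∨ D = True OR True = True
Step 2: M ∨ B = True OR False = True
Step 3: (True) ∧ (True) = True AND True = True

True


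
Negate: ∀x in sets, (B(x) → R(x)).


Original: ∀x (B(x) → R(x))
Rule: ¬∀→∃, ¬∃→∀, negate predicate.
Negation: ∃x (B(x) ∧ ¬R(x))

∃x (B(x) ∧ ¬R(x))


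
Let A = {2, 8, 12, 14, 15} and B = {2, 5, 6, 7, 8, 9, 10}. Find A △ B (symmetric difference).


A = {2, 8, 12, 14, 15}
B = {2, 5, 6, 7, 8, 9, 10}
Operation: symmetric difference
In A only: [12, 14, 15], in B only: [5, 6, 7, 9, 10]

{5, 6, 7, 9, 10, 12, 14, 15}


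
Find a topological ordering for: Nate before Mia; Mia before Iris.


Constraints: Nate before Mia; Mia before Iris
Method: repeatedly schedule the remaining task that has no remaining task required before it.
  Step 1: remaining {Nate, Iris, Mia}; every task except Nate still has a predecessor pending → schedule Nate.
  Step 2: remaining {Iris, Mia}; every task except Mia still has a predecessor pending → schedule Mia.
  Step 3: only Iris remains → schedule Iris.
Resulting order:

Nate → Mia → Iris


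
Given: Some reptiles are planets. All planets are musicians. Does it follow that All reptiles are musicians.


Premise 1: Some reptiles are planets.
Premise 2: All planets are musicians.
Conclusion: All reptiles are musicians.
Fallacy: illicit minor. The minor term (reptiles) is distributed in the conclusion ('All reptiles ...') but undistributed in its premise ('Some reptiles are planets' doesn't cover all reptiles).
Only 'Some reptiles are musicians' follows, not 'All'.

Invalid


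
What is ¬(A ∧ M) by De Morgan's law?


De Morgan's law: ¬(P ∧ Q) ≡ ¬P ∨ ¬Q
¬(A ∧ M) = ¬A ∨ ¬M

¬A ∨ ¬M


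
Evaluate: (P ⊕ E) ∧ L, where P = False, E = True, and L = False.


P = False, E = True, L = False
Step 1: P ⊕ E = False XOR True = True
Step 2: True ∧ L = True AND False = False
XOR true when exactly one of P,E is true; then AND with L.

False


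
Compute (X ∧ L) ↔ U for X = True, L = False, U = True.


X = True, L = False, U = True
Step 1: X ∧ L = True AND False = False
Step 2: (False) ↔ U: true when both sides have same truth value.
Result: False ↔ True = False

False


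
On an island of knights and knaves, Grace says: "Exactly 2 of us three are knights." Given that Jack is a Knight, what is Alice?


Grace claims exactly 2 knights among Grace, Jack, Alice.
Given: Jack is a Knight.

Case 1: Grace is a Knight (tells truth)
  Then exactly 2 of the three are knights.
  Counting Grace, Jack: 2 knight(s) so far. Need 0 more → Alice = Knave.
Case 2: Grace is a Knave (lies)
  Then the count is NOT 2.
  If Alice = Knight, count = 2 = 2 → claim would be true, contradicts lie.
  If Alice = Knave, count = 1 ≠ 2 → lie confirmed ✓

Alice is a Knave.

Knave


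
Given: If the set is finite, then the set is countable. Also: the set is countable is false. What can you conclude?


Modus tollens: P → Q, ¬Q ⊢ ¬P
P: the set is finite
Q: the set is countable
We have P → Q and Q is false.
By modus tollens, P must be false.

It is not the case that the set is finite


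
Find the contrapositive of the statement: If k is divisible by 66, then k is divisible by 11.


Original: If k is divisible by 66, then k is divisible by 11
Contrapositive: If ¬Q, then ¬P
Negate Q: not (k is divisible by 11)
Negate P: not (k is divisible by 66)

If not (k is divisible by 11), then not (k is divisible by 66).


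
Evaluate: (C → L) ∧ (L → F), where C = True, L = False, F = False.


C = True, L = False, F = False
Step 1: C → L is false only when C=True and L=False. Result: False
Step 2: L → F is false only when L=True and F=False. Result: True
Step 3: False ∧ True = False

False


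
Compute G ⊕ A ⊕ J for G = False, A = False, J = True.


G = False, A = False, J = True
Step 1: G ⊕ A = False XOR False = False
Step 2: False ⊕ J = False XOR True = True
XOR is true when an odd number of operands are true.

True


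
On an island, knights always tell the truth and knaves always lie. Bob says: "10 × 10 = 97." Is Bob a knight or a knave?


Statement: "10 × 10 = 97."
Actual: 10 × 10 = 100
Claimed: 97
Statement is FALSE → Bob lies → Knave

Knave


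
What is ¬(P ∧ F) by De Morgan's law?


De Morgan's law: ¬(P ∧ Q) ≡ ¬P ∨ ¬Q
¬(P ∧ F) = ¬P ∨ ¬F

¬P ∨ ¬F


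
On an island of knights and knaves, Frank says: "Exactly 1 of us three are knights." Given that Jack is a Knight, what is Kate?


Frank claims exactly 1 knights among Frank, Jack, Kate.
Given: Jack is a Knight.

Case 1: Frank is a Knight (tells truth)
  Then exactly 1 of the three are knights.
  Counting Frank, Jack: 2 knight(s) so far. Need -1 more → impossible.
Case 2: Frank is a Knave (lies)
  Then the count is NOT 1.
  If Kate = Knave, count = 1 = 1 → claim would be true, contradicts lie.
  If Kate = Knight, count = 2 ≠ 1 → lie confirmed ✓

Kate is a Knight.

Knight


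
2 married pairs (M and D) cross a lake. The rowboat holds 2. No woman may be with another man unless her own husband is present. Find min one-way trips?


Label couples M and D.
1. WM+WD → (far: WM,WD; near: HM,HD)
2. WM ←   (far: WD; near: HM,HD,WM)
3. HM+HD → (far: HM,HD,WD; near: WM)
4. HM ←   (far: HD,WD; near: HM,WM)  — HM returns, since WM is alone on near bank
5. HM+WM → (far: all four; near: empty)
Every state respects the constraint.
Minimum trips = 5

5


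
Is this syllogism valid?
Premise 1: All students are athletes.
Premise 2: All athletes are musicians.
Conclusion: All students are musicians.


Premise 1: All students are athletes.
Premise 2: All athletes are musicians.
Conclusion: All students are musicians.
Barbara syllogism (AAA-1): All A are B, All B are C → All A are C.
Middle term (athletes) distributed in premise 2.

Valid


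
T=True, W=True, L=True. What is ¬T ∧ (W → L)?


T = True, W = True, L = True
Expression: ¬T ∧ (W → L)
Step 1: ¬T = NOT True = False
Step 2: W → L = True → True (false only if W=True, L=False) = True
Step 3: (False) ∧ (True) = False AND True = False

False


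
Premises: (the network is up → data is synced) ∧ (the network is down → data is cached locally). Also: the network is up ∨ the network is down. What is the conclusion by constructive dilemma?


Constructive dilemma: (P → Q) ∧ (R → S), P ∨ R ⊢ Q ∨ S
Premise 1: the network is up → data is synced
Premise 2: the network is down → data is cached locally
Premise 3: the network is up ∨ the network is down
Case 1: Assuming the network is up, then by Premise 1, data is synced.
Case 2: Assuming the network is down, then by Premise 2, data is cached locally.
Since one of the network is up or the network is down must hold, we get data is synced or data is cached locally.

Data is synced or data is cached locally.


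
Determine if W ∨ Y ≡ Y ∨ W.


Expression 1: W ∨ Y
Expression 2: Y ∨ W
Truth table (W Y | Expr1 Expr2):
  T T |   T     T
  T F |   T     T
  F T |   T     T
  F F |   F     F
All 4 rows agree, so the expressions are logically equivalent.

Yes


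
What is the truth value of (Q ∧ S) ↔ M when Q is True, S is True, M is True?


Q = True, S = True, M = True
Step 1: Q ∧ S = True AND True = True
Step 2: (True) ↔ M: true when both sides have same truth value.
Result: True ↔ True = True

True


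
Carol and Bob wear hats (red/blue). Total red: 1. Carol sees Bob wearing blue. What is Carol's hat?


Total red = 1, Bob = blue
Red accounted for: 0
Remaining for Carol: 1
Carol's hat is red.

red


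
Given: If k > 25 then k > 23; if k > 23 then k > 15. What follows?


Hypothetical syllogism: P → Q, Q → R ⊢ P → R
Premise 1: k > 25 → k > 23
Premise 2: k > 23 → k > 15
Chain the implications: the middle term (k > 23) links the two.
Conclusion: If k > 25, then k > 15.

If k > 25, then k > 15.


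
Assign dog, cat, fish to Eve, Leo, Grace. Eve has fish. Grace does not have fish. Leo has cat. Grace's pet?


From clues:
  Leo → cat
  Eve → fish
By elimination, Grace gets the remaining.

dog


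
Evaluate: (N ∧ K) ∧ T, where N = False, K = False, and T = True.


N = False, K = False, T = True
Step 1: N ∧ K = False AND False = False
Step 2: False ∧ T = False AND True = False
AND is true only when ALL operands are true.

False


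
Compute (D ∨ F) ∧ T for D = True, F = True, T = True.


D = True, F = True, T = True
Step 1: D ∨ F = True OR True = True
Step 2: True ∧ T = True AND True = True
OR is true when at least one operand is true; AND requires both.

True


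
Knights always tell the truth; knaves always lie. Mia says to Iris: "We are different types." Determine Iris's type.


Mia says: "We are different types."
Case 1: Mia is a Knight (truth-teller)
  Statement is true → they ARE different → Iris is a Knave
Case 2: Mia is a Knave (liar)
  Statement is false → they are NOT different → Iris is a Knave
In both cases, Iris is a Knave.

Knave


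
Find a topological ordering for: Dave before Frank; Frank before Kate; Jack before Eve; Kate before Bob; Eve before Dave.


Constraints: Dave before Frank; Frank before Kate; Jack before Eve; Kate before Bob; Eve before Dave
Method: repeatedly schedule the remaining task that has no remaining task required before it.
  Step 1: remaining {Eve, Bob, Frank, Dave, Jack, Kate}; every task except Jack still has a predecessor pending → schedule Jack.
  Step 2: remaining {Eve, Bob, Frank, Dave, Kate}; every task except Eve still has a predecessor pending → schedule Eve.
  Step 3: remaining {Bob, Frank, Dave, Kate}; every task except Dave still has a predecessor pending → schedule Dave.
  Step 4: remaining {Bob, Frank, Kate}; every task except Frank still has a predecessor pending → schedule Frank.
  Step 5: remaining {Bob, Kate}; every task except Kate still has a predecessor pending → schedule Kate.
  Step 6: only Bob remains → schedule Bob.
Resulting order:

Jack → Eve → Dave → Frank → Kate → Bob


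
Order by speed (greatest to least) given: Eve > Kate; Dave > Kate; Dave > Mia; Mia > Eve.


Constraints: Eve > Kate; Dave > Kate; Dave > Mia; Mia > Eve
Method: at each step, the next-highest is the one remaining person who never appears on the smaller side of a constraint between remaining people.
  Step 1: remaining {Mia, Eve, Dave, Kate}; on the smaller side: {Mia, Eve, Kate} → Dave is next (Dave > Kate; Dave > Mia).
  Step 2: remaining {Mia, Eve, Kate}; on the smaller side: {Eve, Kate} → Mia is next (Mia > Eve).
  Step 3: remaining {Eve, Kate}; on the smaller side: {Kate} → Eve is next (Eve > Kate).
  Step 4: only Kate remains → lowest.
Final ranking (highest to lowest):

Dave > Mia > Eve > Kate


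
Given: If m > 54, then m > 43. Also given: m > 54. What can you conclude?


Modus ponens: P → Q, P ⊢ Q
P: m > 54
Q: m > 43
We have P → Q and P is true.
By modus ponens, Q must be true.

m > 43


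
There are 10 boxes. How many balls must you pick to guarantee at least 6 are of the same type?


Pigeonhole: to guarantee k in one of n categories, need (k-1)×n + 1.
k = 6, n = 10
Minimum = (6-1) × 10 + 1 = 5 × 10 + 1

51


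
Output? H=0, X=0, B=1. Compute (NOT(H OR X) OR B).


H OR X = 0
NOT(0) = 1
1 OR 1 = 1

1


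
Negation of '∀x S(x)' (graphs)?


Original: ∀x S(x)
Rule: ¬∀→∃, ¬∃→∀, negate predicate.
Negation: ∃x ¬S(x)

∃x ¬S(x)


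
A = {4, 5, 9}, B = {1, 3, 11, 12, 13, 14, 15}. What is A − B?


A = {4, 5, 9}
B = {1, 3, 11, 12, 13, 14, 15}
Operation: difference A − B
In A but not B: 4, 5, 9

{4, 5, 9}


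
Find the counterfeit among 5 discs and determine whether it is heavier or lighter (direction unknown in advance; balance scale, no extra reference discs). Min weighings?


Let n = 5. 10 possibilities (n discs × lighter/heavier); each weighing has 3 outcomes.
Bound for k weighings: say the first weighing puts j discs on each pan. If it tips, the 2j weighed discs remain suspects (each with a known direction) and k-1 weighings give 3^(k-1) outcomes; 3^(k-1) is odd, so 2j ≤ 3^(k-1) - 1. If it balances, the n - 2j unweighed discs remain with direction unknown: 2(n - 2j) ≤ 3^(k-1) - 1 by the same parity argument. Adding, n ≤ (3^(k-1) - 1) + (3^(k-1) - 1)/2 = (3^k - 3)/2, and the classical three-group strategy achieves this (3 discs in 2 weighings, 12 in 3, 39 in 4, 120 in 5).
So we need the smallest k with (3^k - 3)/2 ≥ 5.
k = 2: (3^2 - 3)/2 = 3 < 5 ✗
k = 3: (3^3 - 3)/2 = 12 ≥ 5 ✓

3


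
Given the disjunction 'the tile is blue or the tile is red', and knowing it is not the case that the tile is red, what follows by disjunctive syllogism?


Disjunctive syllogism: P ∨ Q, ¬P ⊢ Q
Disjunction: the tile is blue ∨ the tile is red
We know it is not the case that the tile is red.
By disjunctive syllogism, the other disjunct must be true.

The tile is blue


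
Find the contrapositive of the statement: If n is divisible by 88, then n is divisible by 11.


Original: If n is divisible by 88, then n is divisible by 11
Contrapositive: If ¬Q, then ¬P
Negate Q: not (n is divisible by 11)
Negate P: not (n is divisible by 88)

If not (n is divisible by 11), then not (n is divisible by 88).


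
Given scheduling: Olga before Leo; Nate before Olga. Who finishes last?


Constraints: Olga before Leo; Nate before Olga
The last task can have nothing scheduled after it, so it must never appear on the left of a 'before'.
Tasks appearing before some other task: Olga, Nate.
The only task not in that list is Leo → it is last.

Leo


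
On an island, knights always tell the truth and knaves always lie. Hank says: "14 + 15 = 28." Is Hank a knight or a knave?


Statement: "14 + 15 = 28."
Actual: 14 + 15 = 29
Claimed: 28
Statement is FALSE → Hank lies → Knave

Knave


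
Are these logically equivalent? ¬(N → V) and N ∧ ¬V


Expression 1: ¬(N → V)
Expression 2: N ∧ ¬V
Truth table (N V | Expr1 Expr2):
  T T |   F     F
  T F |   T     T
  F T |   F     F
  F F |   F     F
All 4 rows agree, so the expressions are logically equivalent.

Yes


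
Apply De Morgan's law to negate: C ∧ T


De Morgan's law: ¬(P ∧ Q) ≡ ¬P ∨ ¬Q
¬(C ∧ T) = ¬C ∨ ¬T

¬C ∨ ¬T


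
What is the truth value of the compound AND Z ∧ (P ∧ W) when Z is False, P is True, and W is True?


Z = False, P = True, W = True
Step 1: P ∧ W = True AND True = True
Step 2: Z ∧ True = False AND True = False
AND is true only when ALL operands are true.

False


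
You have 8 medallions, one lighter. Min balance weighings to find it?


Each weighing has 3 outcomes (left heavy / balance / right heavy), so k weighings distinguish at most 3^k cases; splitting into three near-equal groups achieves this.
Need 3^k ≥ 8: 3^1 = 3 < 8 ≤ 3^2 = 9
k = ⌈log₃(8)⌉ = 2

2


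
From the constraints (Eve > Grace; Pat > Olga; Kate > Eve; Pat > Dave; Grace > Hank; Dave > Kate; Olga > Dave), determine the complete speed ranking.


Constraints: Eve > Grace; Pat > Olga; Kate > Eve; Pat > Dave; Grace > Hank; Dave > Kate; Olga > Dave
Method: at each step, the next-highest is the one remaining person who never appears on the smaller side of a constraint between remaining people.
  Step 1: remaining {Kate, Olga, Dave, Hank, Pat, Eve, Grace}; on the smaller side: {Kate, Olga, Dave, Hank, Eve, Grace} → Pat is next (Pat > Olga; Pat > Dave).
  Step 2: remaining {Kate, Olga, Dave, Hank, Eve, Grace}; on the smaller side: {Kate, Dave, Hank, Eve, Grace} → Olga is next (Olga > Dave).
  Step 3: remaining {Kate, Dave, Hank, Eve, Grace}; on the smaller side: {Kate, Hank, Eve, Grace} → Dave is next (Dave > Kate).
  Step 4: remaining {Kate, Hank, Eve, Grace}; on the smaller side: {Hank, Eve, Grace} → Kate is next (Kate > Eve).
  Step 5: remaining {Hank, Eve, Grace}; on the smaller side: {Hank, Grace} → Eve is next (Eve > Grace).
  Step 6: remaining {Hank, Grace}; on the smaller side: {Hank} → Grace is next (Grace > Hank).
  Step 7: only Hank remains → lowest.
Final ranking (highest to lowest):

Pat > Olga > Dave > Kate > Eve > Grace > Hank


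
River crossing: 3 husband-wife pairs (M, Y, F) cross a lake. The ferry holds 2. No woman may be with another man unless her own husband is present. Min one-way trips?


Label couples M, Y, F (H = husband, W = wife).
Counting alone: 6 people, the ferry carries 2 and someone must bring it back, so each round trip nets at most +1 on the far side until the last crossing → at least 9 trips. The jealousy constraint makes 9 impossible; the shortest valid schedule has 11:
1. WM+WY →  (far: WM,WY; near: HM,HY,HF,WF)
2. WM ←       (far: WY; near: HM,HY,HF,WM,WF)
3. WM+WF →  (far: WM,WY,WF; near: HM,HY,HF)
4. WM ←       (far: WY,WF; near: HM,HY,HF,WM)
5. HY+HF →  (far: HY,WY,HF,WF; near: HM,WM)
6. HY+WY ←  (far: HF,WF; near: HM,WM,HY,WY)
7. HM+HY →  (far: HM,HY,HF,WF; near: WM,WY)
8. WF ←       (far: HM,HY,HF; near: WM,WY,WF)
9. WM+WY →  (far: HM,WM,HY,WY,HF; near: WF)
10. HF ←      (far: HM,WM,HY,WY; near: HF,WF)
11. HF+WF → (far: all six; near: empty)
In every state each wife is either with her husband or with no other man.
Minimum trips = 11

11


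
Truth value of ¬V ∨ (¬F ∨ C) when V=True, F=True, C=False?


V = True, F = True, C = False
Expression: ¬V ∨ (¬F ∨ C)
Step 1: ¬F = NOT True = False
Step 2: ¬F ∨ C = False OR False = False
Step 3: ¬V = NOT True = False
Step 4: (False) ∨ (False) = False OR False = False

False


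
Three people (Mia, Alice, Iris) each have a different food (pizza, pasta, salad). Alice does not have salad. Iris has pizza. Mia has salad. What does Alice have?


From clues:
  Iris → pizza
  Mia → salad
By elimination, Alice gets the remaining.

pasta


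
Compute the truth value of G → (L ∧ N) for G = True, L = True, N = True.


G = True, L = True, N = True
Step 1: L ∧ N = True AND True = True
Step 2: G → (True): false only when G=True and consequent=False.
Result: True

True


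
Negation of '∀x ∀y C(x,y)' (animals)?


Original: ∀x ∀y C(x,y)
Rule: ¬∀→∃, ¬∃→∀, negate predicate.
Negation: ∃x ∃y ¬C(x,y)

∃x ∃y ¬C(x,y)


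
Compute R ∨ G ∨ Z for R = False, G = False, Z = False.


R = False, G = False, Z = False
Step 1: R ∨ G = False OR False = False
Step 2: False ∨ Z = False OR False = False
OR is true when at least one operand is true.

False


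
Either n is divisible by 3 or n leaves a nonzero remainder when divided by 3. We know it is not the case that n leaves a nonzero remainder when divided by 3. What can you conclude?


Disjunctive syllogism: P ∨ Q, ¬P ⊢ Q
Disjunction: n is divisible by 3 ∨ n leaves a nonzero remainder when divided by 3
We know it is not the case that n leaves a nonzero remainder when divided by 3.
By disjunctive syllogism, the other disjunct must be true.

n is divisible by 3


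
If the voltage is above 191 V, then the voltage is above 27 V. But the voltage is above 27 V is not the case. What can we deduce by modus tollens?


Modus tollens: P → Q, ¬Q ⊢ ¬P
P: the voltage is above 191 V
Q: the voltage is above 27 V
We have P → Q and Q is false.
By modus tollens, P must be false.

It is not the case that the voltage is above 191 V


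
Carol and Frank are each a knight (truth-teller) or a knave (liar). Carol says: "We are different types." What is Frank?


Carol says: "We are different types."
Case 1: Carol is a Knight (truth-teller)
  Statement is true → they ARE different → Frank is a Knave
Case 2: Carol is a Knave (liar)
  Statement is false → they are NOT different → Frank is a Knave
In both cases, Frank is a Knave.

Knave


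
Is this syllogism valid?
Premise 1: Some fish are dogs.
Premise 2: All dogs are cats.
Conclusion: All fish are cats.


Premise 1: Some fish are dogs.
Premise 2: All dogs are cats.
Conclusion: All fish are cats.
Fallacy: illicit minor. The minor term (fish) is distributed in the conclusion ('All fish ...') but undistributed in its premise ('Some fish are dogs' doesn't cover all fish).
Only 'Some fish are cats' follows, not 'All'.

Invalid


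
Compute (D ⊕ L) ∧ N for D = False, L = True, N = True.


D = False, L = True, N = True
Step 1: D ⊕ L = False XOR True = True
Step 2: True ∧ N = True AND True = True
XOR true when exactly one of D,L is true; then AND with N.

True


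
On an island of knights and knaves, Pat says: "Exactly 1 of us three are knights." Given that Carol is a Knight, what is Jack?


Pat claims exactly 1 knights among Pat, Carol, Jack.
Given: Carol is a Knight.

Case 1: Pat is a Knight (tells truth)
  Then exactly 1 of the three are knights.
  Counting Pat, Carol: 2 knight(s) so far. Need -1 more → impossible.
Case 2: Pat is a Knave (lies)
  Then the count is NOT 1.
  If Jack = Knave, count = 1 = 1 → claim would be true, contradicts lie.
  If Jack = Knight, count = 2 ≠ 1 → lie confirmed ✓

Jack is a Knight.

Knight


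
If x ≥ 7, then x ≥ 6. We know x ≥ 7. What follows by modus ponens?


Modus ponens: P → Q, P ⊢ Q
P: x ≥ 7
Q: x ≥ 6
We have P → Q and P is true.
By modus ponens, Q must be true.

x ≥ 6


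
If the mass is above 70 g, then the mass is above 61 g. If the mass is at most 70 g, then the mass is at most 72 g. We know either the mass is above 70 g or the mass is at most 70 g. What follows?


Constructive dilemma: (P → Q) ∧ (R → S), P ∨ R ⊢ Q ∨ S
Premise 1: the mass is above 70 g → the mass is above 61 g
Premise 2: the mass is at most 70 g → the mass is at most 72 g
Premise 3: the mass is above 70 g ∨ the mass is at most 70 g
Case 1: Assuming the mass is above 70 g, then by Premise 1, the mass is above 61 g.
Case 2: Assuming the mass is at most 70 g, then by Premise 2, the mass is at most 72 g.
Since one of the mass is above 70 g or the mass is at most 70 g must hold, we get the mass is above 61 g or the mass is at most 72 g.

The mass is above 61 g or the mass is at most 72 g.


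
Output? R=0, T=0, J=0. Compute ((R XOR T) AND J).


R XOR T = 0^0 = 0
0 AND 0 = 0

0


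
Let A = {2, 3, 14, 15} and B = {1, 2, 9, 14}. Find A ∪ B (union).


A = {2, 3, 14, 15}
B = {1, 2, 9, 14}
Operation: union
All elements combined: 1, 2, 3, 9, 14, 15

{1, 2, 3, 9, 14, 15}


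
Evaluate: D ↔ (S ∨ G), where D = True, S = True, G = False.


D = True, S = True, G = False
Step 1: S ∨ G = True OR False = True
Step 2: D ↔ (True): true when both sides have same truth value.
Result: True ↔ True = True

True


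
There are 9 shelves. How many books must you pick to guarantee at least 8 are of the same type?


Pigeonhole: to guarantee k in one of n categories, need (k-1)×n + 1.
k = 8, n = 9
Minimum = (8-1) × 9 + 1 = 7 × 9 + 1

64


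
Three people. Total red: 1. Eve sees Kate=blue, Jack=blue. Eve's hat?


Total red = 1, seen red = 0
Own red = 1 - 0 = 1
Eve's hat is red.

red


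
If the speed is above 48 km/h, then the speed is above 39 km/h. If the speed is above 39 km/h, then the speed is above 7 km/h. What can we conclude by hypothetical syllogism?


Hypothetical syllogism: P → Q, Q → R ⊢ P → R
Premise 1: the speed is above 48 km/h → the speed is above 39 km/h
Premise 2: the speed is above 39 km/h → the speed is above 7 km/h
Chain the implications: the middle term (the speed is above 39 km/h) links the two.
Conclusion: If the speed is above 48 km/h, then the speed is above 7 km/h.

If the speed is above 48 km/h, then the speed is above 7 km/h.


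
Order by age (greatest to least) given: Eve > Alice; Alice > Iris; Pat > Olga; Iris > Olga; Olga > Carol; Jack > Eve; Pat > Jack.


Constraints: Eve > Alice; Alice > Iris; Pat > Olga; Iris > Olga; Olga > Carol; Jack > Eve; Pat > Jack
Method: at each step, the next-highest is the one remaining person who never appears on the smaller side of a constraint between remaining people.
  Step 1: remaining {Alice, Olga, Jack, Eve, Pat, Iris, Carol}; on the smaller side: {Alice, Olga, Jack, Eve, Iris, Carol} → Pat is next (Pat > Olga; Pat > Jack).
  Step 2: remaining {Alice, Olga, Jack, Eve, Iris, Carol}; on the smaller side: {Alice, Olga, Eve, Iris, Carol} → Jack is next (Jack > Eve).
  Step 3: remaining {Alice, Olga, Eve, Iris, Carol}; on the smaller side: {Alice, Olga, Iris, Carol} → Eve is next (Eve > Alice).
  Step 4: remaining {Alice, Olga, Iris, Carol}; on the smaller side: {Olga, Iris, Carol} → Alice is next (Alice > Iris).
  Step 5: remaining {Olga, Iris, Carol}; on the smaller side: {Olga, Carol} → Iris is next (Iris > Olga).
  Step 6: remaining {Olga, Carol}; on the smaller side: {Carol} → Olga is next (Olga > Carol).
  Step 7: only Carol remains → lowest.
Final ranking (highest to lowest):

Pat > Jack > Eve > Alice > Iris > Olga > Carol


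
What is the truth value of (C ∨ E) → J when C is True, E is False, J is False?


C = True, E = False, J = False
Step 1: C ∨ E = True OR False = True
Step 2: (True) → J: false only when antecedent=True and J=False.
Result: False

False


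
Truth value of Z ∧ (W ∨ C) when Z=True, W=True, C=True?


Z = True, W = True, C = True
Expression: Z ∧ (W ∨ C)
Step 1: W ∨ C = True OR True = True
Step 2: Z ∧ (True) = True AND True = True

True


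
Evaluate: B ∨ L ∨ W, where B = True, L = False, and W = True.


B = True, L = False, W = True
Step 1: B ∨ L = True OR False = True
Step 2: True ∨ W = True OR True = True
OR is true when at least one operand is true.

True


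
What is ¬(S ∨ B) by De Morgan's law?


De Morgan's law: ¬(P ∨ Q) ≡ ¬P ∧ ¬Q
¬(S ∨ B) = ¬S ∧ ¬B

¬S ∧ ¬B


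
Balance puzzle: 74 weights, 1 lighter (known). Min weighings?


Each weighing has 3 outcomes (left heavy / balance / right heavy), so k weighings distinguish at most 3^k cases; splitting into three near-equal groups achieves this.
Need 3^k ≥ 74: 3^3 = 27 < 74 ≤ 3^4 = 81
k = ⌈log₃(74)⌉ = 4

4


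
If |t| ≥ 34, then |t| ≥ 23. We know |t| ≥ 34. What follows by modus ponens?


Modus ponens: P → Q, P ⊢ Q
P: |t| ≥ 34
Q: |t| ≥ 23
We have P → Q and P is true.
By modus ponens, Q must be true.

|t| ≥ 23


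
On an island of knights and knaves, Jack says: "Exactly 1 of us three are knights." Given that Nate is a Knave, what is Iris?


Jack claims exactly 1 knights among Jack, Nate, Iris.
Given: Nate is a Knave.

Case 1: Jack is a Knight (tells truth)
  Then exactly 1 of the three are knights.
  Counting Jack, Nate: 1 knight(s) so far. Need 0 more → Iris = Knave.
Case 2: Jack is a Knave (lies)
  Then the count is NOT 1.
  If Iris = Knight, count = 1 = 1 → claim would be true, contradicts lie.
  If Iris = Knave, count = 0 ≠ 1 → lie confirmed ✓

Iris is a Knave.

Knave


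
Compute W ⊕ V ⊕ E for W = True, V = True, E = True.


W = True, V = True, E = True
Step 1: W ⊕ V = True XOR True = False
Step 2: False ⊕ E = False XOR True = True
XOR is true when an odd number of operands are true.

True


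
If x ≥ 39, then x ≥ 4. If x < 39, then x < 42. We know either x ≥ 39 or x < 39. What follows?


Constructive dilemma: (P → Q) ∧ (R → S), P ∨ R ⊢ Q ∨ S
Premise 1: x ≥ 39 → x ≥ 4
Premise 2: x < 39 → x < 42
Premise 3: x ≥ 39 ∨ x < 39
Case 1: Assuming x ≥ 39, then by Premise 1, x ≥ 4.
Case 2: Assuming x < 39, then by Premise 2, x < 42.
Since one of x ≥ 39 or x < 39 must hold, we get x ≥ 4 or x < 42.

x ≥ 4 or x < 42.


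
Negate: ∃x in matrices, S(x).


Original: ∃x S(x)
Rule: ¬∀→∃, ¬∃→∀, negate predicate.
Negation: ∀x ¬S(x)

∀x ¬S(x)


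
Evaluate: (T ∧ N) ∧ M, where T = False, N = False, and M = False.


T = False, N = False, M = False
Step 1: T ∧ N = False AND False = False
Step 2: False ∧ M = False AND False = False
AND is true only when ALL operands are true.

False


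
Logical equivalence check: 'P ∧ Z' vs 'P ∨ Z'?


Expression 1: P ∧ Z
Expression 2: P ∨ Z
Truth table (P Z | Expr1 Expr2):
  T T |   T     T
  T F |   F     T   ← differ
  F T |   F     T   ← differ
  F F |   F     F
Counterexample: P=T, Z=F gives Expr1 = F but Expr2 = T, so the expressions are NOT logically equivalent.

No


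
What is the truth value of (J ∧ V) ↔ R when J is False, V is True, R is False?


J = False, V = True, R = False
Step 1: J ∧ V = False AND True = False
Step 2: (False) ↔ R: true when both sides have same truth value.
Result: False ↔ False = True

True


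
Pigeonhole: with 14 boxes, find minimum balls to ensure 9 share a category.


Pigeonhole: to guarantee k in one of n categories, need (k-1)×n + 1.
k = 9, n = 14
Minimum = (9-1) × 14 + 1 = 8 × 14 + 1

113


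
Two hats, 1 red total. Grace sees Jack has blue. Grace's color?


Total red = 1, Jack = blue
Red accounted for: 0
Remaining for Grace: 1
Grace's hat is red.

red


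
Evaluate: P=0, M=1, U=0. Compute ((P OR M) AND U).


P OR M = 0|1 = 1
1 AND 0 = 0

0


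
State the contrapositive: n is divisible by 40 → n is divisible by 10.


Original: If n is divisible by 40, then n is divisible by 10
Contrapositive: If ¬Q, then ¬P
Negate Q: not (n is divisible by 10)
Negate P: not (n is divisible by 40)

If not (n is divisible by 10), then not (n is divisible by 40).


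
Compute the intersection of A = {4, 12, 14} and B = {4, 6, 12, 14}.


A = {4, 12, 14}
B = {4, 6, 12, 14}
Operation: intersection
Elements in both: 4, 12, 14

{4, 12, 14}


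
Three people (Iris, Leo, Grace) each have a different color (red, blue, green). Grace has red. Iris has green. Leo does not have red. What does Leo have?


From clues:
  Grace → red
  Iris → green
By elimination, Leo gets the remaining.

blue


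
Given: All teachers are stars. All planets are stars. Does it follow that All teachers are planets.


Premise 1: All teachers are stars.
Premise 2: All planets are stars.
Conclusion: All teachers are planets.
Fallacy: undistributed middle. stars is predicate in both.
Counterexample: teachers and planets could be disjoint subsets of stars.

Invalid


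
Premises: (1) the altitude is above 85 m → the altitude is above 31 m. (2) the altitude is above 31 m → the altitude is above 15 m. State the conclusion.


Hypothetical syllogism: P → Q, Q → R ⊢ P → R
Premise 1: the altitude is above 85 m → the altitude is above 31 m
Premise 2: the altitude is above 31 m → the altitude is above 15 m
Chain the implications: the middle term (the altitude is above 31 m) links the two.
Conclusion: If the altitude is above 85 m, then the altitude is above 15 m.

If the altitude is above 85 m, then the altitude is above 15 m.


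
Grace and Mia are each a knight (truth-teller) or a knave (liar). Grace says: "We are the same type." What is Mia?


Grace says: "We are the same type."
Case 1: Grace is a Knight (truth-teller)
  Statement is true → they ARE the same → Mia is also a Knight
Case 2: Grace is a Knave (liar)
  Statement is false → they are NOT the same → Mia is a Knight
In both cases, Mia is a Knight.

Knight


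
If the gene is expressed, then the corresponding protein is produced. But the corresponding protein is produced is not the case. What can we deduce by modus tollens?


Modus tollens: P → Q, ¬Q ⊢ ¬P
P: the gene is expressed
Q: the corresponding protein is produced
We have P → Q and Q is false.
By modus tollens, P must be false.

It is not the case that the gene is expressed


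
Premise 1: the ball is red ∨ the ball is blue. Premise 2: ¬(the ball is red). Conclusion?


Disjunctive syllogism: P ∨ Q, ¬P ⊢ Q
Disjunction: the ball is red ∨ the ball is blue
We know it is not the case that the ball is red.
By disjunctive syllogism, the other disjunct must be true.

The ball is blue


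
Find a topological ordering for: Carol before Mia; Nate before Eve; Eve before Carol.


Constraints: Carol before Mia; Nate before Eve; Eve before Carol
Method: repeatedly schedule the remaining task that has no remaining task required before it.
  Step 1: remaining {Nate, Eve, Mia, Carol}; every task except Nate still has a predecessor pending → schedule Nate.
  Step 2: remaining {Eve, Mia, Carol}; every task except Eve still has a predecessor pending → schedule Eve.
  Step 3: remaining {Mia, Carol}; every task except Carol still has a predecessor pending → schedule Carol.
  Step 4: only Mia remains → schedule Mia.
Resulting order:

Nate → Eve → Carol → Mia


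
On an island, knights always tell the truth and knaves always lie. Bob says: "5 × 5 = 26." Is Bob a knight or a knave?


Statement: "5 × 5 = 26."
Actual: 5 × 5 = 25
Claimed: 26
Statement is FALSE → Bob lies → Knave

Knave


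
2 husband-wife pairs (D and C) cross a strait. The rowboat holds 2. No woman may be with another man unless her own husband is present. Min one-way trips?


Label couples D and C.
1. WD+WC → (far: WD,WC; near: HD,HC)
2. WD ←   (far: WC; near: HD,HC,WD)
3. HD+HC → (far: HD,HC,WC; near: WD)
4. HD ←   (far: HC,WC; near: HD,WD)  — HD returns, since WD is alone on near bank
5. HD+WD → (far: all four; near: empty)
Every state respects the constraint.
Minimum trips = 5

5


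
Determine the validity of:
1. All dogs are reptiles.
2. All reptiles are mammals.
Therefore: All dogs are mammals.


Premise 1: All dogs are reptiles.
Premise 2: All reptiles are mammals.
Conclusion: All dogs are mammals.
Barbara syllogism (AAA-1): All A are B, All B are C → All A are C.
Middle term (reptiles) distributed in premise 2.

Valid
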